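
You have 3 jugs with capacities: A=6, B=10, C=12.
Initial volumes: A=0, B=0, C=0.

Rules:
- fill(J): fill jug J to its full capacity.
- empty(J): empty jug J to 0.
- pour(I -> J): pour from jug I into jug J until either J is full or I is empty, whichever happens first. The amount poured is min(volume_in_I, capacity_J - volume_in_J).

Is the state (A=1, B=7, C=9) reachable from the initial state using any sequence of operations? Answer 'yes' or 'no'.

Answer: no

Derivation:
BFS explored all 128 reachable states.
Reachable set includes: (0,0,0), (0,0,2), (0,0,4), (0,0,6), (0,0,8), (0,0,10), (0,0,12), (0,2,0), (0,2,2), (0,2,4), (0,2,6), (0,2,8) ...
Target (A=1, B=7, C=9) not in reachable set → no.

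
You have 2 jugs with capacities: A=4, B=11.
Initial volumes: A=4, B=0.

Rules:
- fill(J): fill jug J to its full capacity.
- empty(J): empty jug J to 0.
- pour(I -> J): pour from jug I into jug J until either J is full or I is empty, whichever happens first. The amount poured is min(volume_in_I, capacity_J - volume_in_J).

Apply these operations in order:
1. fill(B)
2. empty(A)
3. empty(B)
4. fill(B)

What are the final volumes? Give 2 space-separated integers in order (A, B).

Answer: 0 11

Derivation:
Step 1: fill(B) -> (A=4 B=11)
Step 2: empty(A) -> (A=0 B=11)
Step 3: empty(B) -> (A=0 B=0)
Step 4: fill(B) -> (A=0 B=11)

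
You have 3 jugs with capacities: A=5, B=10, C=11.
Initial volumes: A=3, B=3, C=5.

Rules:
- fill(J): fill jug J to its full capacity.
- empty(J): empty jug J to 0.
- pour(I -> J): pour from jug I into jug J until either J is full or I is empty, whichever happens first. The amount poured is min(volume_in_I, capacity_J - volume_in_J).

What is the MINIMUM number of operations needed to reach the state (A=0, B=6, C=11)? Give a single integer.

Answer: 2

Derivation:
BFS from (A=3, B=3, C=5). One shortest path:
  1. fill(C) -> (A=3 B=3 C=11)
  2. pour(A -> B) -> (A=0 B=6 C=11)
Reached target in 2 moves.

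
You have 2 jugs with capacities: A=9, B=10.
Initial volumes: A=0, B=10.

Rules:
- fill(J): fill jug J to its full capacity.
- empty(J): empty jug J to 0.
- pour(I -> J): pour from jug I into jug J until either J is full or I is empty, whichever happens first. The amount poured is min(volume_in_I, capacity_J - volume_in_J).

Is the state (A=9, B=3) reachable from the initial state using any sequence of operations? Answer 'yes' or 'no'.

BFS from (A=0, B=10):
  1. pour(B -> A) -> (A=9 B=1)
  2. empty(A) -> (A=0 B=1)
  3. pour(B -> A) -> (A=1 B=0)
  4. fill(B) -> (A=1 B=10)
  5. pour(B -> A) -> (A=9 B=2)
  6. empty(A) -> (A=0 B=2)
  7. pour(B -> A) -> (A=2 B=0)
  8. fill(B) -> (A=2 B=10)
  9. pour(B -> A) -> (A=9 B=3)
Target reached → yes.

Answer: yes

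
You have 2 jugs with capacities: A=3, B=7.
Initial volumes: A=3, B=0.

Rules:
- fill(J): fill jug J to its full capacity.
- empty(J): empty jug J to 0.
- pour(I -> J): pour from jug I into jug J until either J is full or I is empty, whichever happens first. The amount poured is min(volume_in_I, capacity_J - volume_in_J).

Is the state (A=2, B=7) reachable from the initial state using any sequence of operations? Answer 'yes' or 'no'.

Answer: yes

Derivation:
BFS from (A=3, B=0):
  1. pour(A -> B) -> (A=0 B=3)
  2. fill(A) -> (A=3 B=3)
  3. pour(A -> B) -> (A=0 B=6)
  4. fill(A) -> (A=3 B=6)
  5. pour(A -> B) -> (A=2 B=7)
Target reached → yes.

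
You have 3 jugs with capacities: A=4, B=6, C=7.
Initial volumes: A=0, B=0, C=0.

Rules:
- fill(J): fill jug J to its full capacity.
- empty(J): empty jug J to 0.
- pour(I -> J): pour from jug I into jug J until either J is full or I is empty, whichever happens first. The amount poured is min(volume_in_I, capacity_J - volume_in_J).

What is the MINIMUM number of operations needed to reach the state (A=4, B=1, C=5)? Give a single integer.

Answer: 8

Derivation:
BFS from (A=0, B=0, C=0). One shortest path:
  1. fill(A) -> (A=4 B=0 C=0)
  2. fill(B) -> (A=4 B=6 C=0)
  3. pour(B -> C) -> (A=4 B=0 C=6)
  4. pour(A -> B) -> (A=0 B=4 C=6)
  5. pour(C -> A) -> (A=4 B=4 C=2)
  6. pour(A -> B) -> (A=2 B=6 C=2)
  7. pour(B -> C) -> (A=2 B=1 C=7)
  8. pour(C -> A) -> (A=4 B=1 C=5)
Reached target in 8 moves.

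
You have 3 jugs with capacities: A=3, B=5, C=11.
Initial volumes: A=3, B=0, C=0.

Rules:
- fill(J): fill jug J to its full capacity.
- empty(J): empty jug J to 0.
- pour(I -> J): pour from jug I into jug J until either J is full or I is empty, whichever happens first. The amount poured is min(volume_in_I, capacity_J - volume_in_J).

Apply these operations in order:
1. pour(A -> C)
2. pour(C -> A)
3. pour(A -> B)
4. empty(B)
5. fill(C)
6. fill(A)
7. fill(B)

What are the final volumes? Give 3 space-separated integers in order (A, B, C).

Step 1: pour(A -> C) -> (A=0 B=0 C=3)
Step 2: pour(C -> A) -> (A=3 B=0 C=0)
Step 3: pour(A -> B) -> (A=0 B=3 C=0)
Step 4: empty(B) -> (A=0 B=0 C=0)
Step 5: fill(C) -> (A=0 B=0 C=11)
Step 6: fill(A) -> (A=3 B=0 C=11)
Step 7: fill(B) -> (A=3 B=5 C=11)

Answer: 3 5 11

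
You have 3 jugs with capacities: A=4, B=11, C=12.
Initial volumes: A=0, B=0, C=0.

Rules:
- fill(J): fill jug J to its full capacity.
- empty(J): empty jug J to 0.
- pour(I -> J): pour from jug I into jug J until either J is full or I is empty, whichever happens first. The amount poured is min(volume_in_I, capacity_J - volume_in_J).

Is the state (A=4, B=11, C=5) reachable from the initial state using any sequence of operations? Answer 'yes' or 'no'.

BFS from (A=0, B=0, C=0):
  1. fill(A) -> (A=4 B=0 C=0)
  2. fill(C) -> (A=4 B=0 C=12)
  3. pour(A -> B) -> (A=0 B=4 C=12)
  4. fill(A) -> (A=4 B=4 C=12)
  5. pour(C -> B) -> (A=4 B=11 C=5)
Target reached → yes.

Answer: yes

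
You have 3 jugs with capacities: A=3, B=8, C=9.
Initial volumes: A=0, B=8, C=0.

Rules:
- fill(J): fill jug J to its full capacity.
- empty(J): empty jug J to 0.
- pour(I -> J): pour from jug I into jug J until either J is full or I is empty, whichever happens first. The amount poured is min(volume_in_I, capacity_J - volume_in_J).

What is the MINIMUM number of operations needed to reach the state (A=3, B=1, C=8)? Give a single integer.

Answer: 7

Derivation:
BFS from (A=0, B=8, C=0). One shortest path:
  1. empty(B) -> (A=0 B=0 C=0)
  2. fill(C) -> (A=0 B=0 C=9)
  3. pour(C -> B) -> (A=0 B=8 C=1)
  4. pour(C -> A) -> (A=1 B=8 C=0)
  5. pour(B -> C) -> (A=1 B=0 C=8)
  6. pour(A -> B) -> (A=0 B=1 C=8)
  7. fill(A) -> (A=3 B=1 C=8)
Reached target in 7 moves.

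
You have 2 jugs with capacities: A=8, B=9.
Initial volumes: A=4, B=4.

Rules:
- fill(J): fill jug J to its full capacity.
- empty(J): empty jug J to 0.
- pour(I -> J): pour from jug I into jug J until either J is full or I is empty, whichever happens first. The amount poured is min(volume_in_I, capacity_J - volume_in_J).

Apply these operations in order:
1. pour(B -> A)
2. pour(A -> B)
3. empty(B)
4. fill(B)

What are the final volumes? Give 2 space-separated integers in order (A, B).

Step 1: pour(B -> A) -> (A=8 B=0)
Step 2: pour(A -> B) -> (A=0 B=8)
Step 3: empty(B) -> (A=0 B=0)
Step 4: fill(B) -> (A=0 B=9)

Answer: 0 9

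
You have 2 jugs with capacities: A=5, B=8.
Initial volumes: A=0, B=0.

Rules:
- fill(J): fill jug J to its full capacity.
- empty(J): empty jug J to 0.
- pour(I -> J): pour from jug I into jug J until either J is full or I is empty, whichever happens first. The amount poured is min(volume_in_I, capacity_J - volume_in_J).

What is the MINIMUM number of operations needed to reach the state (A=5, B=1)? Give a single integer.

BFS from (A=0, B=0). One shortest path:
  1. fill(B) -> (A=0 B=8)
  2. pour(B -> A) -> (A=5 B=3)
  3. empty(A) -> (A=0 B=3)
  4. pour(B -> A) -> (A=3 B=0)
  5. fill(B) -> (A=3 B=8)
  6. pour(B -> A) -> (A=5 B=6)
  7. empty(A) -> (A=0 B=6)
  8. pour(B -> A) -> (A=5 B=1)
Reached target in 8 moves.

Answer: 8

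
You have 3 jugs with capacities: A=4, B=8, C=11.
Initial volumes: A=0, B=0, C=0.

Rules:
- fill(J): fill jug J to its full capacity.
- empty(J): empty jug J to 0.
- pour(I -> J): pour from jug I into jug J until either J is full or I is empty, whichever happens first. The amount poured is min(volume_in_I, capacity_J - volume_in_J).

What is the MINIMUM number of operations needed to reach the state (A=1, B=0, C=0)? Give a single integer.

BFS from (A=0, B=0, C=0). One shortest path:
  1. fill(A) -> (A=4 B=0 C=0)
  2. fill(B) -> (A=4 B=8 C=0)
  3. pour(B -> C) -> (A=4 B=0 C=8)
  4. pour(A -> C) -> (A=1 B=0 C=11)
  5. empty(C) -> (A=1 B=0 C=0)
Reached target in 5 moves.

Answer: 5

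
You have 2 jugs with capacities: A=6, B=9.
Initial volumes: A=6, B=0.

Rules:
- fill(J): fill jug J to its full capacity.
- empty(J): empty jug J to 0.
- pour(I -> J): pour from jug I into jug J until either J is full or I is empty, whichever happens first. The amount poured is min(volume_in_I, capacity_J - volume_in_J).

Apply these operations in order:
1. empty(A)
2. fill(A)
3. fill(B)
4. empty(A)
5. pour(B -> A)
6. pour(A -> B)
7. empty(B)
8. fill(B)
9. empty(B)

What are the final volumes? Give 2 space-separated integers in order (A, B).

Answer: 0 0

Derivation:
Step 1: empty(A) -> (A=0 B=0)
Step 2: fill(A) -> (A=6 B=0)
Step 3: fill(B) -> (A=6 B=9)
Step 4: empty(A) -> (A=0 B=9)
Step 5: pour(B -> A) -> (A=6 B=3)
Step 6: pour(A -> B) -> (A=0 B=9)
Step 7: empty(B) -> (A=0 B=0)
Step 8: fill(B) -> (A=0 B=9)
Step 9: empty(B) -> (A=0 B=0)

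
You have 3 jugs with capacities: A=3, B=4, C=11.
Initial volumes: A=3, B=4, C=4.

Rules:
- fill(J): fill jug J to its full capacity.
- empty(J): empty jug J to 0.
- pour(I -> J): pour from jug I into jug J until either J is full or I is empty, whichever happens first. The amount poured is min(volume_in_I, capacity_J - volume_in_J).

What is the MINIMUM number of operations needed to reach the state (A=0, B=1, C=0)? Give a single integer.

Answer: 4

Derivation:
BFS from (A=3, B=4, C=4). One shortest path:
  1. empty(A) -> (A=0 B=4 C=4)
  2. empty(C) -> (A=0 B=4 C=0)
  3. pour(B -> A) -> (A=3 B=1 C=0)
  4. empty(A) -> (A=0 B=1 C=0)
Reached target in 4 moves.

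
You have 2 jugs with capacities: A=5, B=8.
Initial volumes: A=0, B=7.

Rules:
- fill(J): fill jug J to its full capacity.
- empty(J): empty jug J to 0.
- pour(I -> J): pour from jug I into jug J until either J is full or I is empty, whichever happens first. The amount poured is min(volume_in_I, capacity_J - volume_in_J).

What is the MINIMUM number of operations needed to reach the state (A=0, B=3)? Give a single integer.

Answer: 3

Derivation:
BFS from (A=0, B=7). One shortest path:
  1. fill(B) -> (A=0 B=8)
  2. pour(B -> A) -> (A=5 B=3)
  3. empty(A) -> (A=0 B=3)
Reached target in 3 moves.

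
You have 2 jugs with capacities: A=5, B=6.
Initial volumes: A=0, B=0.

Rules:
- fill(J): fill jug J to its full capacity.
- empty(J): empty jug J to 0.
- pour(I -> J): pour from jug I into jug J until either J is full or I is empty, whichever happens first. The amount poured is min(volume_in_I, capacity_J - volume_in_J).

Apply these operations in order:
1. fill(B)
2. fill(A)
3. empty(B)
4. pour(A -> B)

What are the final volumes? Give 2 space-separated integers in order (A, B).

Answer: 0 5

Derivation:
Step 1: fill(B) -> (A=0 B=6)
Step 2: fill(A) -> (A=5 B=6)
Step 3: empty(B) -> (A=5 B=0)
Step 4: pour(A -> B) -> (A=0 B=5)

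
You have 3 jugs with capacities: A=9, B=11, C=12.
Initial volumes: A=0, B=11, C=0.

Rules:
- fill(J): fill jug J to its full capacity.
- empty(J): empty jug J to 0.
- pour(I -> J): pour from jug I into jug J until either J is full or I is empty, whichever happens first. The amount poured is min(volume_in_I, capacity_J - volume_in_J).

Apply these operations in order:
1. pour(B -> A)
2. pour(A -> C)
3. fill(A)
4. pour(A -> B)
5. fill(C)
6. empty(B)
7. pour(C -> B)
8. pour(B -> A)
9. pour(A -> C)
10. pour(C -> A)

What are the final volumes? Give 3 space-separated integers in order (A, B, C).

Step 1: pour(B -> A) -> (A=9 B=2 C=0)
Step 2: pour(A -> C) -> (A=0 B=2 C=9)
Step 3: fill(A) -> (A=9 B=2 C=9)
Step 4: pour(A -> B) -> (A=0 B=11 C=9)
Step 5: fill(C) -> (A=0 B=11 C=12)
Step 6: empty(B) -> (A=0 B=0 C=12)
Step 7: pour(C -> B) -> (A=0 B=11 C=1)
Step 8: pour(B -> A) -> (A=9 B=2 C=1)
Step 9: pour(A -> C) -> (A=0 B=2 C=10)
Step 10: pour(C -> A) -> (A=9 B=2 C=1)

Answer: 9 2 1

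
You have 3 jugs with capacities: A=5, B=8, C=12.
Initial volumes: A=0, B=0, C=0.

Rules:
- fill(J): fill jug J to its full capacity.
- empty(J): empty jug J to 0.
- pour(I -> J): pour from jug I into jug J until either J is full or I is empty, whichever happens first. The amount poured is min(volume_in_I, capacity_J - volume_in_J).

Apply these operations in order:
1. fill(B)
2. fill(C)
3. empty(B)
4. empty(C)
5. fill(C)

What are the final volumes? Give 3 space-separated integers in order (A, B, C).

Answer: 0 0 12

Derivation:
Step 1: fill(B) -> (A=0 B=8 C=0)
Step 2: fill(C) -> (A=0 B=8 C=12)
Step 3: empty(B) -> (A=0 B=0 C=12)
Step 4: empty(C) -> (A=0 B=0 C=0)
Step 5: fill(C) -> (A=0 B=0 C=12)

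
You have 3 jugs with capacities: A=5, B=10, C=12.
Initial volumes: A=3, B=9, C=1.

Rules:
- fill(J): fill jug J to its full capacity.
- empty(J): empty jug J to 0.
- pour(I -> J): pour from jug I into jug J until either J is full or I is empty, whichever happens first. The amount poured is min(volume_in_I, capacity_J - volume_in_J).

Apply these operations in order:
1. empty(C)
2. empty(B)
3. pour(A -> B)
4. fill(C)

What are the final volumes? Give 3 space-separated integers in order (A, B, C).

Answer: 0 3 12

Derivation:
Step 1: empty(C) -> (A=3 B=9 C=0)
Step 2: empty(B) -> (A=3 B=0 C=0)
Step 3: pour(A -> B) -> (A=0 B=3 C=0)
Step 4: fill(C) -> (A=0 B=3 C=12)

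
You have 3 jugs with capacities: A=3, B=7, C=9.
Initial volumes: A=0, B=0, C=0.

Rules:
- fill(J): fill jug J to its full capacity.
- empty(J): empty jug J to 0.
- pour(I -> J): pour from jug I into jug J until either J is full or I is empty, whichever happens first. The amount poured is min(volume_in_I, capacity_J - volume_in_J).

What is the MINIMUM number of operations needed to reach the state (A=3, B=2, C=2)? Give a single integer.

BFS from (A=0, B=0, C=0). One shortest path:
  1. fill(A) -> (A=3 B=0 C=0)
  2. fill(B) -> (A=3 B=7 C=0)
  3. pour(B -> C) -> (A=3 B=0 C=7)
  4. pour(A -> C) -> (A=1 B=0 C=9)
  5. pour(C -> B) -> (A=1 B=7 C=2)
  6. pour(B -> A) -> (A=3 B=5 C=2)
  7. empty(A) -> (A=0 B=5 C=2)
  8. pour(B -> A) -> (A=3 B=2 C=2)
Reached target in 8 moves.

Answer: 8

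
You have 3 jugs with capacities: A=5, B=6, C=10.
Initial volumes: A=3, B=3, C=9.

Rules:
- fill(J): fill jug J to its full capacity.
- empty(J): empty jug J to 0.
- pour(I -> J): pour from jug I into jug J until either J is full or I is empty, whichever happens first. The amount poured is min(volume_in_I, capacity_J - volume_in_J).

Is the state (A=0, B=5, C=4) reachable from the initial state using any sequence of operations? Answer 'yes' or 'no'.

BFS from (A=3, B=3, C=9):
  1. empty(A) -> (A=0 B=3 C=9)
  2. empty(B) -> (A=0 B=0 C=9)
  3. pour(C -> A) -> (A=5 B=0 C=4)
  4. pour(A -> B) -> (A=0 B=5 C=4)
Target reached → yes.

Answer: yes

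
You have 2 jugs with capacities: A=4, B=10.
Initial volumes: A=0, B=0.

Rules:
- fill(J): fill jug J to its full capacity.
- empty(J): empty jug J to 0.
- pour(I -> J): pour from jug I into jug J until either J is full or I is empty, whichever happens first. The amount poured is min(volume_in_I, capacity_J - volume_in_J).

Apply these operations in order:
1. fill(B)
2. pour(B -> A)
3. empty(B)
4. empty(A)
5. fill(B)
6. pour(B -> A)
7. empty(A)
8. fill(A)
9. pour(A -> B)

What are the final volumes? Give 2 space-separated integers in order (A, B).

Answer: 0 10

Derivation:
Step 1: fill(B) -> (A=0 B=10)
Step 2: pour(B -> A) -> (A=4 B=6)
Step 3: empty(B) -> (A=4 B=0)
Step 4: empty(A) -> (A=0 B=0)
Step 5: fill(B) -> (A=0 B=10)
Step 6: pour(B -> A) -> (A=4 B=6)
Step 7: empty(A) -> (A=0 B=6)
Step 8: fill(A) -> (A=4 B=6)
Step 9: pour(A -> B) -> (A=0 B=10)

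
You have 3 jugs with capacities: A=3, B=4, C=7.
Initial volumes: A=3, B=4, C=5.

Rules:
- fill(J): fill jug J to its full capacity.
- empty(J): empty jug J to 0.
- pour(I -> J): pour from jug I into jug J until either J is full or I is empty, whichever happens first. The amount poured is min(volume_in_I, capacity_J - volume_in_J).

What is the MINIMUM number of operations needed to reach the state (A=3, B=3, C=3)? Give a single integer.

BFS from (A=3, B=4, C=5). One shortest path:
  1. empty(A) -> (A=0 B=4 C=5)
  2. pour(B -> A) -> (A=3 B=1 C=5)
  3. pour(B -> C) -> (A=3 B=0 C=6)
  4. pour(A -> B) -> (A=0 B=3 C=6)
  5. pour(C -> A) -> (A=3 B=3 C=3)
Reached target in 5 moves.

Answer: 5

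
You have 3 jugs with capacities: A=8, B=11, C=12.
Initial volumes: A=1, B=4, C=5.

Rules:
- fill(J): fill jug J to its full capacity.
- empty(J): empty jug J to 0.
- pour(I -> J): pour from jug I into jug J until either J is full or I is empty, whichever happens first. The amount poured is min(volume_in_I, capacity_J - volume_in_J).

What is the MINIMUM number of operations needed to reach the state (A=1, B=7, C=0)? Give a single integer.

BFS from (A=1, B=4, C=5). One shortest path:
  1. empty(A) -> (A=0 B=4 C=5)
  2. pour(B -> A) -> (A=4 B=0 C=5)
  3. fill(B) -> (A=4 B=11 C=5)
  4. pour(B -> A) -> (A=8 B=7 C=5)
  5. pour(A -> C) -> (A=1 B=7 C=12)
  6. empty(C) -> (A=1 B=7 C=0)
Reached target in 6 moves.

Answer: 6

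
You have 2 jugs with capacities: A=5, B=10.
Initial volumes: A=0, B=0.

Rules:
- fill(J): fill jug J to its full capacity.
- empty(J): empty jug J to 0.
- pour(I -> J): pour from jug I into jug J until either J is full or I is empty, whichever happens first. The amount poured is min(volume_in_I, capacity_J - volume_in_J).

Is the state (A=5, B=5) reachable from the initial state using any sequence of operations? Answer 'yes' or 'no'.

Answer: yes

Derivation:
BFS from (A=0, B=0):
  1. fill(B) -> (A=0 B=10)
  2. pour(B -> A) -> (A=5 B=5)
Target reached → yes.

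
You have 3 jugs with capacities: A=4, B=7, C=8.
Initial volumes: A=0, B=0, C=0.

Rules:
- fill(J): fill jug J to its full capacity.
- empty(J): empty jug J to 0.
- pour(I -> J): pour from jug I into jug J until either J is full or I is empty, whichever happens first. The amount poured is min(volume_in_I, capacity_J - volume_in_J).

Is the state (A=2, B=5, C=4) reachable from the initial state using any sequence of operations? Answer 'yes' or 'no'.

Answer: no

Derivation:
BFS explored all 234 reachable states.
Reachable set includes: (0,0,0), (0,0,1), (0,0,2), (0,0,3), (0,0,4), (0,0,5), (0,0,6), (0,0,7), (0,0,8), (0,1,0), (0,1,1), (0,1,2) ...
Target (A=2, B=5, C=4) not in reachable set → no.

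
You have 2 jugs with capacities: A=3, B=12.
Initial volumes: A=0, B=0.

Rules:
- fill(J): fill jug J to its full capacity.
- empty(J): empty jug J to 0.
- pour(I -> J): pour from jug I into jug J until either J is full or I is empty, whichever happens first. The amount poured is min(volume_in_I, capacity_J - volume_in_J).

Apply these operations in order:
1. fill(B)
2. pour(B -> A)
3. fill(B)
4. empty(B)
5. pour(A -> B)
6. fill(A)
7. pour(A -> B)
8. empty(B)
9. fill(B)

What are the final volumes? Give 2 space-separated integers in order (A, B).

Answer: 0 12

Derivation:
Step 1: fill(B) -> (A=0 B=12)
Step 2: pour(B -> A) -> (A=3 B=9)
Step 3: fill(B) -> (A=3 B=12)
Step 4: empty(B) -> (A=3 B=0)
Step 5: pour(A -> B) -> (A=0 B=3)
Step 6: fill(A) -> (A=3 B=3)
Step 7: pour(A -> B) -> (A=0 B=6)
Step 8: empty(B) -> (A=0 B=0)
Step 9: fill(B) -> (A=0 B=12)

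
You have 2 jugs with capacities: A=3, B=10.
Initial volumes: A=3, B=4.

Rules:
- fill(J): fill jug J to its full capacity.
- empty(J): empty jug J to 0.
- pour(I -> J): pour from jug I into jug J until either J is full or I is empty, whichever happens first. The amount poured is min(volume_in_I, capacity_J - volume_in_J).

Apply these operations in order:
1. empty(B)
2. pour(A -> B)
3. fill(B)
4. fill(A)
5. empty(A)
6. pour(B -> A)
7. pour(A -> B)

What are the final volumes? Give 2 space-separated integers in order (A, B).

Answer: 0 10

Derivation:
Step 1: empty(B) -> (A=3 B=0)
Step 2: pour(A -> B) -> (A=0 B=3)
Step 3: fill(B) -> (A=0 B=10)
Step 4: fill(A) -> (A=3 B=10)
Step 5: empty(A) -> (A=0 B=10)
Step 6: pour(B -> A) -> (A=3 B=7)
Step 7: pour(A -> B) -> (A=0 B=10)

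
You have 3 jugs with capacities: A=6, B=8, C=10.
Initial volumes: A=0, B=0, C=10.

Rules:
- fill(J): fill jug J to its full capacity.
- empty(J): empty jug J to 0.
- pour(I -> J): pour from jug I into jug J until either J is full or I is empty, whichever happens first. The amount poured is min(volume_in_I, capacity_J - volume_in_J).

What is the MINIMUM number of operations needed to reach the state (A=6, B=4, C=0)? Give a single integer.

Answer: 2

Derivation:
BFS from (A=0, B=0, C=10). One shortest path:
  1. pour(C -> A) -> (A=6 B=0 C=4)
  2. pour(C -> B) -> (A=6 B=4 C=0)
Reached target in 2 moves.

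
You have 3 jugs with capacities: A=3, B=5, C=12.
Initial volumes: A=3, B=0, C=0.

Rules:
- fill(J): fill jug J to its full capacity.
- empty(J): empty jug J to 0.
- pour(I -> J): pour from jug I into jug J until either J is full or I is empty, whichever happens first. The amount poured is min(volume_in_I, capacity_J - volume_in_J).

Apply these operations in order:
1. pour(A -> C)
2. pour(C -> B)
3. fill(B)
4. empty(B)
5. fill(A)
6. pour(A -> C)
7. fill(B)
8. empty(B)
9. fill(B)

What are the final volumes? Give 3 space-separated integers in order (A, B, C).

Answer: 0 5 3

Derivation:
Step 1: pour(A -> C) -> (A=0 B=0 C=3)
Step 2: pour(C -> B) -> (A=0 B=3 C=0)
Step 3: fill(B) -> (A=0 B=5 C=0)
Step 4: empty(B) -> (A=0 B=0 C=0)
Step 5: fill(A) -> (A=3 B=0 C=0)
Step 6: pour(A -> C) -> (A=0 B=0 C=3)
Step 7: fill(B) -> (A=0 B=5 C=3)
Step 8: empty(B) -> (A=0 B=0 C=3)
Step 9: fill(B) -> (A=0 B=5 C=3)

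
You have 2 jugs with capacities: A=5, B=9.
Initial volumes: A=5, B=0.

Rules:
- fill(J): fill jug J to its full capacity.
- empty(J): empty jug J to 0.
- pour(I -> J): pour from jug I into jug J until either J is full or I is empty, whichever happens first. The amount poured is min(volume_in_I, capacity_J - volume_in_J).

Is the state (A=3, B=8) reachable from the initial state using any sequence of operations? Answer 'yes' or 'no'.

Answer: no

Derivation:
BFS explored all 28 reachable states.
Reachable set includes: (0,0), (0,1), (0,2), (0,3), (0,4), (0,5), (0,6), (0,7), (0,8), (0,9), (1,0), (1,9) ...
Target (A=3, B=8) not in reachable set → no.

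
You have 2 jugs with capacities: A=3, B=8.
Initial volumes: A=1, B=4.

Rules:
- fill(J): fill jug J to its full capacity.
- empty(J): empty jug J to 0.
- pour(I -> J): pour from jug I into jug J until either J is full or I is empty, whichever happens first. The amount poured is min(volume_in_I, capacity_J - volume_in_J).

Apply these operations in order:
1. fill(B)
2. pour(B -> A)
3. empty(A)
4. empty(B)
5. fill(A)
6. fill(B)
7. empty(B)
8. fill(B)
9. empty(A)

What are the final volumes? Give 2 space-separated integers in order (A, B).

Step 1: fill(B) -> (A=1 B=8)
Step 2: pour(B -> A) -> (A=3 B=6)
Step 3: empty(A) -> (A=0 B=6)
Step 4: empty(B) -> (A=0 B=0)
Step 5: fill(A) -> (A=3 B=0)
Step 6: fill(B) -> (A=3 B=8)
Step 7: empty(B) -> (A=3 B=0)
Step 8: fill(B) -> (A=3 B=8)
Step 9: empty(A) -> (A=0 B=8)

Answer: 0 8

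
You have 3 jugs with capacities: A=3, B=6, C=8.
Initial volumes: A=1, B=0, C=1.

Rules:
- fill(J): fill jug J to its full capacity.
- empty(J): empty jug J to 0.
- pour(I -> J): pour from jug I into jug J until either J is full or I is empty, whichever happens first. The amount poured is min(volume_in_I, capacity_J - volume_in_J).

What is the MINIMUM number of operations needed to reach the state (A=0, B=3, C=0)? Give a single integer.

Answer: 3

Derivation:
BFS from (A=1, B=0, C=1). One shortest path:
  1. fill(A) -> (A=3 B=0 C=1)
  2. empty(C) -> (A=3 B=0 C=0)
  3. pour(A -> B) -> (A=0 B=3 C=0)
Reached target in 3 moves.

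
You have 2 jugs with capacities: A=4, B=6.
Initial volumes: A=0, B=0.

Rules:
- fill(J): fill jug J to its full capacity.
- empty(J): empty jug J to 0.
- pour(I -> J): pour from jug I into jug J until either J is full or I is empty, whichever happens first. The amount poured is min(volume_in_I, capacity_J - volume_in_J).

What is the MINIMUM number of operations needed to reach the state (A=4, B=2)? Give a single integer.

BFS from (A=0, B=0). One shortest path:
  1. fill(B) -> (A=0 B=6)
  2. pour(B -> A) -> (A=4 B=2)
Reached target in 2 moves.

Answer: 2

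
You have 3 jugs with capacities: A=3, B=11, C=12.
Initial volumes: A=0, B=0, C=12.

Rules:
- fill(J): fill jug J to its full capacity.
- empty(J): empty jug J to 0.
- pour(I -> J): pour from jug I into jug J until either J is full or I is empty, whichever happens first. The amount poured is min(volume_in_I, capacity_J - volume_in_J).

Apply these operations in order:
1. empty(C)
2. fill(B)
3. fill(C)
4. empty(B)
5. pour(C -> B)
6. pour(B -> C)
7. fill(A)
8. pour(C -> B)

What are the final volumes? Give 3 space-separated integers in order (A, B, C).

Answer: 3 11 1

Derivation:
Step 1: empty(C) -> (A=0 B=0 C=0)
Step 2: fill(B) -> (A=0 B=11 C=0)
Step 3: fill(C) -> (A=0 B=11 C=12)
Step 4: empty(B) -> (A=0 B=0 C=12)
Step 5: pour(C -> B) -> (A=0 B=11 C=1)
Step 6: pour(B -> C) -> (A=0 B=0 C=12)
Step 7: fill(A) -> (A=3 B=0 C=12)
Step 8: pour(C -> B) -> (A=3 B=11 C=1)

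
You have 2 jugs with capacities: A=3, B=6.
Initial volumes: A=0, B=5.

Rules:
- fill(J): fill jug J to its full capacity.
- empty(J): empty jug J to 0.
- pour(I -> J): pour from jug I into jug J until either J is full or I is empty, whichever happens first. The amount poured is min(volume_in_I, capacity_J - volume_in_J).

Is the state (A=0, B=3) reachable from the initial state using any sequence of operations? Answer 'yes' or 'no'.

Answer: yes

Derivation:
BFS from (A=0, B=5):
  1. fill(A) -> (A=3 B=5)
  2. empty(B) -> (A=3 B=0)
  3. pour(A -> B) -> (A=0 B=3)
Target reached → yes.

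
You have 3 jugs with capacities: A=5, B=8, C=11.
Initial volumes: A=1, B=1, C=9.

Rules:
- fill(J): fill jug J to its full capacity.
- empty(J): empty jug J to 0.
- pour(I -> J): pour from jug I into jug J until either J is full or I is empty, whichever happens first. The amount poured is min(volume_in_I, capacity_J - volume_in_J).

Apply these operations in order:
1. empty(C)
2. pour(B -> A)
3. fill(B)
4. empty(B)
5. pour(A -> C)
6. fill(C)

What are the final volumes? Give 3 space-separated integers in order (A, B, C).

Step 1: empty(C) -> (A=1 B=1 C=0)
Step 2: pour(B -> A) -> (A=2 B=0 C=0)
Step 3: fill(B) -> (A=2 B=8 C=0)
Step 4: empty(B) -> (A=2 B=0 C=0)
Step 5: pour(A -> C) -> (A=0 B=0 C=2)
Step 6: fill(C) -> (A=0 B=0 C=11)

Answer: 0 0 11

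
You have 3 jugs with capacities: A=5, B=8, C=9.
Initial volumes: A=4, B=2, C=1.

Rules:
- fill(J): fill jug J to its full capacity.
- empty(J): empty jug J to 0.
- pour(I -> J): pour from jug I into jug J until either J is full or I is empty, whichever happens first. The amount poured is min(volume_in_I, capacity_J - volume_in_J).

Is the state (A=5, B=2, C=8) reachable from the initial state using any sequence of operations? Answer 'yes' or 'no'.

Answer: yes

Derivation:
BFS from (A=4, B=2, C=1):
  1. fill(C) -> (A=4 B=2 C=9)
  2. pour(C -> A) -> (A=5 B=2 C=8)
Target reached → yes.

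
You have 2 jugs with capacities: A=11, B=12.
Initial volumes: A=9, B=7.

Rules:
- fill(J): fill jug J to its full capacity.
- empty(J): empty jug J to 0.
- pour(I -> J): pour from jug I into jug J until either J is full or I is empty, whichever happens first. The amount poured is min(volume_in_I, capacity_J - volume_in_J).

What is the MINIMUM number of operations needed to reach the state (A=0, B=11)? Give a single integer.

Answer: 3

Derivation:
BFS from (A=9, B=7). One shortest path:
  1. fill(A) -> (A=11 B=7)
  2. empty(B) -> (A=11 B=0)
  3. pour(A -> B) -> (A=0 B=11)
Reached target in 3 moves.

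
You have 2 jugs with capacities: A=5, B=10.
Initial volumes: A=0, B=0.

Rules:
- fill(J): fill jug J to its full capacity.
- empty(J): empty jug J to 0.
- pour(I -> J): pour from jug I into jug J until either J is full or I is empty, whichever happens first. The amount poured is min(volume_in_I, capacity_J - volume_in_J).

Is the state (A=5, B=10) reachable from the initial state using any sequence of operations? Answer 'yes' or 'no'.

Answer: yes

Derivation:
BFS from (A=0, B=0):
  1. fill(A) -> (A=5 B=0)
  2. fill(B) -> (A=5 B=10)
Target reached → yes.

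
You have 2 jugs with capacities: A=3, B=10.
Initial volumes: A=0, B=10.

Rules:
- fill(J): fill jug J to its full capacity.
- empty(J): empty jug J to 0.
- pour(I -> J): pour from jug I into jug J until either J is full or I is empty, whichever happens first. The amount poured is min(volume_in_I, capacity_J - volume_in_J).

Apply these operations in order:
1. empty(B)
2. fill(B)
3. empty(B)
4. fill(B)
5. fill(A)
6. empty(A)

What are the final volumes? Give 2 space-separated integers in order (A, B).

Step 1: empty(B) -> (A=0 B=0)
Step 2: fill(B) -> (A=0 B=10)
Step 3: empty(B) -> (A=0 B=0)
Step 4: fill(B) -> (A=0 B=10)
Step 5: fill(A) -> (A=3 B=10)
Step 6: empty(A) -> (A=0 B=10)

Answer: 0 10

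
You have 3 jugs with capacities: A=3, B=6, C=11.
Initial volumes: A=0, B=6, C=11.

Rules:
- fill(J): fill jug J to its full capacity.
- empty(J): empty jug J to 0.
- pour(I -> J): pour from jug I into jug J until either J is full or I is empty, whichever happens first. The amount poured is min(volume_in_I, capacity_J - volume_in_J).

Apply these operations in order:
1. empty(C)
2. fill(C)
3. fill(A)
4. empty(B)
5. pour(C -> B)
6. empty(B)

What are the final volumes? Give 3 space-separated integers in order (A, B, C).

Answer: 3 0 5

Derivation:
Step 1: empty(C) -> (A=0 B=6 C=0)
Step 2: fill(C) -> (A=0 B=6 C=11)
Step 3: fill(A) -> (A=3 B=6 C=11)
Step 4: empty(B) -> (A=3 B=0 C=11)
Step 5: pour(C -> B) -> (A=3 B=6 C=5)
Step 6: empty(B) -> (A=3 B=0 C=5)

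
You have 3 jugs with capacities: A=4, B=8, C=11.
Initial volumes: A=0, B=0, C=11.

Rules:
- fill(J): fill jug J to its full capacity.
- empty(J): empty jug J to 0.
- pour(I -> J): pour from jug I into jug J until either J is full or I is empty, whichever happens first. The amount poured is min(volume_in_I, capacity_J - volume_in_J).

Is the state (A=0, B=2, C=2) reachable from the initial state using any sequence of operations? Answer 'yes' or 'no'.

Answer: yes

Derivation:
BFS from (A=0, B=0, C=11):
  1. pour(C -> B) -> (A=0 B=8 C=3)
  2. pour(C -> A) -> (A=3 B=8 C=0)
  3. pour(B -> C) -> (A=3 B=0 C=8)
  4. fill(B) -> (A=3 B=8 C=8)
  5. pour(B -> C) -> (A=3 B=5 C=11)
  6. empty(C) -> (A=3 B=5 C=0)
  7. pour(B -> C) -> (A=3 B=0 C=5)
  8. fill(B) -> (A=3 B=8 C=5)
  9. pour(B -> C) -> (A=3 B=2 C=11)
  10. pour(C -> A) -> (A=4 B=2 C=10)
  11. empty(A) -> (A=0 B=2 C=10)
  12. pour(B -> A) -> (A=2 B=0 C=10)
  13. pour(C -> B) -> (A=2 B=8 C=2)
  14. empty(B) -> (A=2 B=0 C=2)
  15. pour(A -> B) -> (A=0 B=2 C=2)
Target reached → yes.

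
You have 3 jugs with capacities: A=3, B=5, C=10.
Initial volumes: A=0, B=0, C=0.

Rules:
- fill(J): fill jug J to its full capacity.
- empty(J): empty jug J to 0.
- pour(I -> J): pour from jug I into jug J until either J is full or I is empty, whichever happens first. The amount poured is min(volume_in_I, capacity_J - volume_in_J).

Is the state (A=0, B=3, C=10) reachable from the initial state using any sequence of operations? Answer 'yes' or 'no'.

Answer: yes

Derivation:
BFS from (A=0, B=0, C=0):
  1. fill(A) -> (A=3 B=0 C=0)
  2. fill(C) -> (A=3 B=0 C=10)
  3. pour(A -> B) -> (A=0 B=3 C=10)
Target reached → yes.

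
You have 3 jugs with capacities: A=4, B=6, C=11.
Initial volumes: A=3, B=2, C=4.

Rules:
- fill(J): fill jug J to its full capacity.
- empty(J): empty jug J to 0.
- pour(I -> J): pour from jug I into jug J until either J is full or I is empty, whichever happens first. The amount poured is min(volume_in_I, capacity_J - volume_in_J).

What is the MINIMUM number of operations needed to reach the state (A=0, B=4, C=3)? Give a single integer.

BFS from (A=3, B=2, C=4). One shortest path:
  1. empty(B) -> (A=3 B=0 C=4)
  2. pour(C -> A) -> (A=4 B=0 C=3)
  3. pour(A -> B) -> (A=0 B=4 C=3)
Reached target in 3 moves.

Answer: 3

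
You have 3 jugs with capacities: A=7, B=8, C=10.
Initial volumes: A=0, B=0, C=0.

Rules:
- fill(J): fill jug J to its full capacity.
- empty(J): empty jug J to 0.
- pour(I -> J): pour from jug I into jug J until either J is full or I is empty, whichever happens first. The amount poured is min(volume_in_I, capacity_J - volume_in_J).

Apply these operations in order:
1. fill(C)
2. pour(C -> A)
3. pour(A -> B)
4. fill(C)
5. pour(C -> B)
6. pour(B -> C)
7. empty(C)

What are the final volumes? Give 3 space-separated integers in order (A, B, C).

Answer: 0 7 0

Derivation:
Step 1: fill(C) -> (A=0 B=0 C=10)
Step 2: pour(C -> A) -> (A=7 B=0 C=3)
Step 3: pour(A -> B) -> (A=0 B=7 C=3)
Step 4: fill(C) -> (A=0 B=7 C=10)
Step 5: pour(C -> B) -> (A=0 B=8 C=9)
Step 6: pour(B -> C) -> (A=0 B=7 C=10)
Step 7: empty(C) -> (A=0 B=7 C=0)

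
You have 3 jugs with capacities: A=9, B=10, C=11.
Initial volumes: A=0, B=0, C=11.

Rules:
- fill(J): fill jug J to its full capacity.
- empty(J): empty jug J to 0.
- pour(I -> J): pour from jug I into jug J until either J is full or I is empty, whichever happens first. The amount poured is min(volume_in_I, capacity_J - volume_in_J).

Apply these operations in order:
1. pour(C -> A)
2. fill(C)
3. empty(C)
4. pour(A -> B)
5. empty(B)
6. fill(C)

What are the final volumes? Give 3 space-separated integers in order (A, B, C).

Step 1: pour(C -> A) -> (A=9 B=0 C=2)
Step 2: fill(C) -> (A=9 B=0 C=11)
Step 3: empty(C) -> (A=9 B=0 C=0)
Step 4: pour(A -> B) -> (A=0 B=9 C=0)
Step 5: empty(B) -> (A=0 B=0 C=0)
Step 6: fill(C) -> (A=0 B=0 C=11)

Answer: 0 0 11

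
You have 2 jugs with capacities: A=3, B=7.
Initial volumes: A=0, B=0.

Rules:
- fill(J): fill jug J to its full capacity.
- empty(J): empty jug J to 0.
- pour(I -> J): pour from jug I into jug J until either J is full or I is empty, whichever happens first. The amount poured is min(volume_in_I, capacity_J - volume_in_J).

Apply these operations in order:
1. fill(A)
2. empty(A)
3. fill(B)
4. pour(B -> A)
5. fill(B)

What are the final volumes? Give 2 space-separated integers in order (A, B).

Answer: 3 7

Derivation:
Step 1: fill(A) -> (A=3 B=0)
Step 2: empty(A) -> (A=0 B=0)
Step 3: fill(B) -> (A=0 B=7)
Step 4: pour(B -> A) -> (A=3 B=4)
Step 5: fill(B) -> (A=3 B=7)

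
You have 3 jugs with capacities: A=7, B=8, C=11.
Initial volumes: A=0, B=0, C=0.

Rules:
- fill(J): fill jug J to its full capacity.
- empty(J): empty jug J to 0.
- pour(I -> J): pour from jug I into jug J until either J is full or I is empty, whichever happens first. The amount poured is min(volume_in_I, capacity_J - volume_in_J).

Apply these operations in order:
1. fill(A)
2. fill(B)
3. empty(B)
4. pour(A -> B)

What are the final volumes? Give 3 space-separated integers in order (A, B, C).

Answer: 0 7 0

Derivation:
Step 1: fill(A) -> (A=7 B=0 C=0)
Step 2: fill(B) -> (A=7 B=8 C=0)
Step 3: empty(B) -> (A=7 B=0 C=0)
Step 4: pour(A -> B) -> (A=0 B=7 C=0)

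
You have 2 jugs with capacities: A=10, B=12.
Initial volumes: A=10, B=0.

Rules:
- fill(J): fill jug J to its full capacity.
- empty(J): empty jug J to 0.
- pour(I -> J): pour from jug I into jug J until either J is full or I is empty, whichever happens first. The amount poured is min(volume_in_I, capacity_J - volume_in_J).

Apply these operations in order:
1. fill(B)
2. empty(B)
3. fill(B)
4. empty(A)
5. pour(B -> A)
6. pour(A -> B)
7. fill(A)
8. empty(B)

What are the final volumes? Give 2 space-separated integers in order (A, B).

Answer: 10 0

Derivation:
Step 1: fill(B) -> (A=10 B=12)
Step 2: empty(B) -> (A=10 B=0)
Step 3: fill(B) -> (A=10 B=12)
Step 4: empty(A) -> (A=0 B=12)
Step 5: pour(B -> A) -> (A=10 B=2)
Step 6: pour(A -> B) -> (A=0 B=12)
Step 7: fill(A) -> (A=10 B=12)
Step 8: empty(B) -> (A=10 B=0)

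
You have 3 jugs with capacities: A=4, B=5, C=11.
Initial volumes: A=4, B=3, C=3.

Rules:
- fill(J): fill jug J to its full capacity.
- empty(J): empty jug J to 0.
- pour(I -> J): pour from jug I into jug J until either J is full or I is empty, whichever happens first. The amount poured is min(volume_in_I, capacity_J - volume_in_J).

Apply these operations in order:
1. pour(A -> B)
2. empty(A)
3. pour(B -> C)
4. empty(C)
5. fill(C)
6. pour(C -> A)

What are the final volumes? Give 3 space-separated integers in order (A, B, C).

Answer: 4 0 7

Derivation:
Step 1: pour(A -> B) -> (A=2 B=5 C=3)
Step 2: empty(A) -> (A=0 B=5 C=3)
Step 3: pour(B -> C) -> (A=0 B=0 C=8)
Step 4: empty(C) -> (A=0 B=0 C=0)
Step 5: fill(C) -> (A=0 B=0 C=11)
Step 6: pour(C -> A) -> (A=4 B=0 C=7)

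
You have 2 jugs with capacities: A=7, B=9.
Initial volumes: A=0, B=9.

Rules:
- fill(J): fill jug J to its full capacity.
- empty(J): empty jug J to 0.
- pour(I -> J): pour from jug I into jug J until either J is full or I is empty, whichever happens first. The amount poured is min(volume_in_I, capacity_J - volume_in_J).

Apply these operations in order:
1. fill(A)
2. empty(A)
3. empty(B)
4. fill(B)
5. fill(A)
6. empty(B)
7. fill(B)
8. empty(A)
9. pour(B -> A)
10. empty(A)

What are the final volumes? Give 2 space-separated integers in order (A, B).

Answer: 0 2

Derivation:
Step 1: fill(A) -> (A=7 B=9)
Step 2: empty(A) -> (A=0 B=9)
Step 3: empty(B) -> (A=0 B=0)
Step 4: fill(B) -> (A=0 B=9)
Step 5: fill(A) -> (A=7 B=9)
Step 6: empty(B) -> (A=7 B=0)
Step 7: fill(B) -> (A=7 B=9)
Step 8: empty(A) -> (A=0 B=9)
Step 9: pour(B -> A) -> (A=7 B=2)
Step 10: empty(A) -> (A=0 B=2)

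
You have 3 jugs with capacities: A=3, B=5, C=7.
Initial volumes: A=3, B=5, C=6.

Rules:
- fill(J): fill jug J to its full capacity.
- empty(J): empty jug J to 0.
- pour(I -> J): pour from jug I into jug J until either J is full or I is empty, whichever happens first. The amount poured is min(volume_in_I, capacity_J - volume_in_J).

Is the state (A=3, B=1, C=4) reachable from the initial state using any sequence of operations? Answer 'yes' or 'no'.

BFS from (A=3, B=5, C=6):
  1. empty(C) -> (A=3 B=5 C=0)
  2. pour(A -> C) -> (A=0 B=5 C=3)
  3. pour(B -> C) -> (A=0 B=1 C=7)
  4. pour(C -> A) -> (A=3 B=1 C=4)
Target reached → yes.

Answer: yes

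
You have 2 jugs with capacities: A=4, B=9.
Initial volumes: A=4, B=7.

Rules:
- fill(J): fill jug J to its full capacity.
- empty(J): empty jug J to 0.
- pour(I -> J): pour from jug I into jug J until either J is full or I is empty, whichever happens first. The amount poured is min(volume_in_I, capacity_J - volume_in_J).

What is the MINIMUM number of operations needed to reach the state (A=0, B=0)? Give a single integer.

Answer: 2

Derivation:
BFS from (A=4, B=7). One shortest path:
  1. empty(A) -> (A=0 B=7)
  2. empty(B) -> (A=0 B=0)
Reached target in 2 moves.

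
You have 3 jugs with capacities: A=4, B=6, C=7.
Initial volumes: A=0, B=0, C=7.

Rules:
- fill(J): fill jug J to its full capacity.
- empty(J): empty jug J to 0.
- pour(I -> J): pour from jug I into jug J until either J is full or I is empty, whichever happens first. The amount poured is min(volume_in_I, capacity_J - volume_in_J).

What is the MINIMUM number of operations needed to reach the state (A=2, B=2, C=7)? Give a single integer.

Answer: 5

Derivation:
BFS from (A=0, B=0, C=7). One shortest path:
  1. fill(A) -> (A=4 B=0 C=7)
  2. pour(A -> B) -> (A=0 B=4 C=7)
  3. pour(C -> A) -> (A=4 B=4 C=3)
  4. pour(A -> B) -> (A=2 B=6 C=3)
  5. pour(B -> C) -> (A=2 B=2 C=7)
Reached target in 5 moves.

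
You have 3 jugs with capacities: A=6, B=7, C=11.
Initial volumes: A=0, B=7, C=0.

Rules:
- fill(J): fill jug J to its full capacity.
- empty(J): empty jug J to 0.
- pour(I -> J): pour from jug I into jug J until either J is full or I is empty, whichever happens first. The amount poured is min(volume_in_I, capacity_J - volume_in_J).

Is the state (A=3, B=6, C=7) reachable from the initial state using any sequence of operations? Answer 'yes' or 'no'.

Answer: no

Derivation:
BFS explored all 372 reachable states.
Reachable set includes: (0,0,0), (0,0,1), (0,0,2), (0,0,3), (0,0,4), (0,0,5), (0,0,6), (0,0,7), (0,0,8), (0,0,9), (0,0,10), (0,0,11) ...
Target (A=3, B=6, C=7) not in reachable set → no.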